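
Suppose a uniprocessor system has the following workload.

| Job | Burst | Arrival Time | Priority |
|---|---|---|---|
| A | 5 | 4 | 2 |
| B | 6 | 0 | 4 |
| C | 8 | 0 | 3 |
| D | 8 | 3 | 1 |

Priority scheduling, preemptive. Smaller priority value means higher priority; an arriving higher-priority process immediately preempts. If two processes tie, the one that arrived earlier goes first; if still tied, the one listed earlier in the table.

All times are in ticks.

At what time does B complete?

27

Timeline: | C 0-3 | D 3-11 | A 11-16 | C 16-21 | B 21-27 |
Completion: A=16  B=27  C=21  D=11
Turnaround (C−A): A=12  B=27  C=21  D=8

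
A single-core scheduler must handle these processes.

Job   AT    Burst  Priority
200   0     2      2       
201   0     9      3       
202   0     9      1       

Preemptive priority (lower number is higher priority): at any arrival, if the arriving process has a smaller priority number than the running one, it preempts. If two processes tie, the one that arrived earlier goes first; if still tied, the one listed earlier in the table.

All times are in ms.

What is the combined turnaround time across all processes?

Timeline: | 202 0-9 | 200 9-11 | 201 11-20 |
Completion: 200=11  201=20  202=9
Turnaround = completion − arrival: 200=11, 201=20, 202=9
Total turnaround = 11 + 20 + 9 = 40

40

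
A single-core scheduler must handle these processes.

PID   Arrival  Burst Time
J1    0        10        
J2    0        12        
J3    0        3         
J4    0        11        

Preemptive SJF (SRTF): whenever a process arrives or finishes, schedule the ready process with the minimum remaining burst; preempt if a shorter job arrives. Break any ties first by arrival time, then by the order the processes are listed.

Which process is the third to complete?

J4

Gantt: | J3 0-3 | J1 3-13 | J4 13-24 | J2 24-36 |
Completion: J1=13  J2=36  J3=3  J4=24
Finish order: J3 → J1 → J4 → J2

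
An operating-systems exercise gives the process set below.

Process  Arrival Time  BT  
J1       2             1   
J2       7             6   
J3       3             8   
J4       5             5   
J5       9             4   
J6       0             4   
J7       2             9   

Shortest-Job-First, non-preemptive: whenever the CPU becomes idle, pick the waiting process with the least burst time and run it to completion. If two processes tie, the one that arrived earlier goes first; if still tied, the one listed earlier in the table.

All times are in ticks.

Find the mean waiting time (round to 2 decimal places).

7.57

Schedule: | J6 0-4 | J1 4-5 | J4 5-10 | J5 10-14 | J2 14-20 | J3 20-28 | J7 28-37 |
Completion: J1=5  J2=20  J3=28  J4=10  J5=14  J6=4  J7=37
Turnaround (C−A): J1=3  J2=13  J3=25  J4=5  J5=5  J6=4  J7=35
Waiting times: J1=2, J2=7, J3=17, J4=0, J5=1, J6=0, J7=26
Average waiting = (2+7+17+0+1+0+26) / 7 = 53/7 = 7.57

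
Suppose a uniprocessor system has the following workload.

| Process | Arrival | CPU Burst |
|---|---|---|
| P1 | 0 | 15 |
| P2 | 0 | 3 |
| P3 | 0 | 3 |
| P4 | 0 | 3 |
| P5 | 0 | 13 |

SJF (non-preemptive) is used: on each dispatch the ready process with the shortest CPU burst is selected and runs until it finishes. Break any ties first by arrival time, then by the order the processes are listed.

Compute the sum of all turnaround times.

Timeline: | P2 0-3 | P3 3-6 | P4 6-9 | P5 9-22 | P1 22-37 |
Completion: P1=37  P2=3  P3=6  P4=9  P5=22
Turnaround (C−A): P1=37  P2=3  P3=6  P4=9  P5=22
Turnaround = completion − arrival: P1=37, P2=3, P3=6, P4=9, P5=22
Total turnaround = 37 + 3 + 6 + 9 + 22 = 77

77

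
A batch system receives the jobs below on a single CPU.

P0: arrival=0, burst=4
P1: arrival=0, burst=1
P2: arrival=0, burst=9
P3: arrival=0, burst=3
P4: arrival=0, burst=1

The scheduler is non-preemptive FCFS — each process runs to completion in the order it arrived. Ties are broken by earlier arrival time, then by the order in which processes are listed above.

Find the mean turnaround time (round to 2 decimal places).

Gantt: | P0 0-4 | P1 4-5 | P2 5-14 | P3 14-17 | P4 17-18 |
Completion: P0=4  P1=5  P2=14  P3=17  P4=18
Turnaround (C−A): P0=4  P1=5  P2=14  P3=17  P4=18
Turnaround times: P0=4, P1=5, P2=14, P3=17, P4=18
Average turnaround = (4+5+14+17+18) / 5 = 58/5 = 11.60

11.60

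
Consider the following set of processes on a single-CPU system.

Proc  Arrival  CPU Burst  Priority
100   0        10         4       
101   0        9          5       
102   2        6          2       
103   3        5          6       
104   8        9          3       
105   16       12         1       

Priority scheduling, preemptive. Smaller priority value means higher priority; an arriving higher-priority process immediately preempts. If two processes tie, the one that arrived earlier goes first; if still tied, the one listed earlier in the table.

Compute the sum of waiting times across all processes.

119

Gantt: | 100 0-2 | 102 2-8 | 104 8-16 | 105 16-28 | 104 28-29 | 100 29-37 | 101 37-46 | 103 46-51 |
Completion: 100=37  101=46  102=8  103=51  104=29  105=28
Waiting = turnaround − burst: 100=27, 101=37, 102=0, 103=43, 104=12, 105=0
Total waiting = 27 + 37 + 0 + 43 + 12 + 0 = 119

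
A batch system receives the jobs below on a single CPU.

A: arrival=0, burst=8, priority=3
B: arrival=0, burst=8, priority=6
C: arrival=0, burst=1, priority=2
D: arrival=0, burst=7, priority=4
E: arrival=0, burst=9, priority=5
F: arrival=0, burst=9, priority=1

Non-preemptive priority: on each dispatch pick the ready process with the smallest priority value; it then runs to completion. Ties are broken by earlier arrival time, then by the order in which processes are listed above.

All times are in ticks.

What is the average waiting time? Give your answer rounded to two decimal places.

16.00

Gantt: | F 0-9 | C 9-10 | A 10-18 | D 18-25 | E 25-34 | B 34-42 |
Completion: A=18  B=42  C=10  D=25  E=34  F=9
Turnaround (C−A): A=18  B=42  C=10  D=25  E=34  F=9
Waiting times: A=10, B=34, C=9, D=18, E=25, F=0
Average waiting = (10+34+9+18+25+0) / 6 = 96/6 = 16.00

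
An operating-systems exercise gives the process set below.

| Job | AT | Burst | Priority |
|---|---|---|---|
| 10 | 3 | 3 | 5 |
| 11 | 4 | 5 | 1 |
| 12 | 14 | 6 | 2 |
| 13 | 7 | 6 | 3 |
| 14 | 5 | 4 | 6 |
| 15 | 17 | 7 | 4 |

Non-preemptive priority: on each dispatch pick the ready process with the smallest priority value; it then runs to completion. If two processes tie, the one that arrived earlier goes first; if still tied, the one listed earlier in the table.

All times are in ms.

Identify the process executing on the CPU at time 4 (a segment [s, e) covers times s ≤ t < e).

10

Timeline: | idle 0-3 | 10 3-6 | 11 6-11 | 13 11-17 | 12 17-23 | 15 23-30 | 14 30-34 |
Completion: 10=6  11=11  12=23  13=17  14=34  15=30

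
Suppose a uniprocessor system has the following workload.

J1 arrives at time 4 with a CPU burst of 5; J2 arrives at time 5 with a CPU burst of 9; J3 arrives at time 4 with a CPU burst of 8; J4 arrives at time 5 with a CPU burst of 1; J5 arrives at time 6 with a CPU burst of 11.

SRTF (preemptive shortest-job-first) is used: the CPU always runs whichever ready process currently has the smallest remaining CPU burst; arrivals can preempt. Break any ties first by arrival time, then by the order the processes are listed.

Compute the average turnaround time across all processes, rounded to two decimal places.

Gantt: | idle 0-4 | J1 4-5 | J4 5-6 | J1 6-10 | J3 10-18 | J2 18-27 | J5 27-38 |
Completion: J1=10  J2=27  J3=18  J4=6  J5=38
Turnaround times: J1=6, J2=22, J3=14, J4=1, J5=32
Average turnaround = (6+22+14+1+32) / 5 = 75/5 = 15.00

15.00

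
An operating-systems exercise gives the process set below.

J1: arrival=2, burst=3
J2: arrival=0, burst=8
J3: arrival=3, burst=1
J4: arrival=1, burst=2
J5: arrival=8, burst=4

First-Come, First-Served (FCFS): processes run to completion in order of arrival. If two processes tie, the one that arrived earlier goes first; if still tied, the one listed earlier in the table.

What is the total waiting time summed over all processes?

31

Gantt: | J2 0-8 | J4 8-10 | J1 10-13 | J3 13-14 | J5 14-18 |
Completion: J1=13  J2=8  J3=14  J4=10  J5=18
Waiting = turnaround − burst: J1=8, J2=0, J3=10, J4=7, J5=6
Total waiting = 8 + 0 + 10 + 7 + 6 = 31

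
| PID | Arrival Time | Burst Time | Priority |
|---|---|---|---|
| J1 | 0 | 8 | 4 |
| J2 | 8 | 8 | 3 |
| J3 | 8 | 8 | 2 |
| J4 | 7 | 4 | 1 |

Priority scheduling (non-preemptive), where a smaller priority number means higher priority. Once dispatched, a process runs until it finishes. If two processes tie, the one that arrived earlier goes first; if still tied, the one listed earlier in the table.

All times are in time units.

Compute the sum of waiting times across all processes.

17

Timeline: | J1 0-8 | J4 8-12 | J3 12-20 | J2 20-28 |
Completion: J1=8  J2=28  J3=20  J4=12
Waiting = turnaround − burst: J1=0, J2=12, J3=4, J4=1
Total waiting = 0 + 12 + 4 + 1 = 17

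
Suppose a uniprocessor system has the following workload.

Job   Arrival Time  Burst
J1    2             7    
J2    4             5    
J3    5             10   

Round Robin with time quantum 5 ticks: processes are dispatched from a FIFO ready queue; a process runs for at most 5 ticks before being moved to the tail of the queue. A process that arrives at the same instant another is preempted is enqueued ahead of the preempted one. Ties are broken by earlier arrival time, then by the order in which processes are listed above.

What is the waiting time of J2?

3

Schedule: | idle 0-2 | J1 2-7 | J2 7-12 | J3 12-17 | J1 17-19 | J3 19-24 |
Completion: J1=19  J2=12  J3=24
Turnaround (C−A): J1=17  J2=8  J3=19
Waiting(J2) = turnaround − burst = 8 − 5 = 3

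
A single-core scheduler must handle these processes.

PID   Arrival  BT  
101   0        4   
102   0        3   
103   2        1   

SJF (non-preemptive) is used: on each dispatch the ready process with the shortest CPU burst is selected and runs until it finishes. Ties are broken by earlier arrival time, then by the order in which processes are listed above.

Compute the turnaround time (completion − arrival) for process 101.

8

Schedule: | 102 0-3 | 103 3-4 | 101 4-8 |
Completion: 101=8  102=3  103=4
Turnaround (C−A): 101=8  102=3  103=2
Turnaround(101) = completion − arrival = 8 − 0 = 8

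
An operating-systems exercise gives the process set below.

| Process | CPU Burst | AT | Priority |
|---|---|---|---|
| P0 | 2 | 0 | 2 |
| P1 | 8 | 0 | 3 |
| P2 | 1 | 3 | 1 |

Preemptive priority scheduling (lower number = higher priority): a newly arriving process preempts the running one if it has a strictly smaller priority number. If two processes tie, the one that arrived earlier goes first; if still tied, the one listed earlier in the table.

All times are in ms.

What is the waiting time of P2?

Schedule: | P0 0-2 | P1 2-3 | P2 3-4 | P1 4-11 |
Completion: P0=2  P1=11  P2=4
Turnaround (C−A): P0=2  P1=11  P2=1
Waiting(P2) = turnaround − burst = 1 − 1 = 0

0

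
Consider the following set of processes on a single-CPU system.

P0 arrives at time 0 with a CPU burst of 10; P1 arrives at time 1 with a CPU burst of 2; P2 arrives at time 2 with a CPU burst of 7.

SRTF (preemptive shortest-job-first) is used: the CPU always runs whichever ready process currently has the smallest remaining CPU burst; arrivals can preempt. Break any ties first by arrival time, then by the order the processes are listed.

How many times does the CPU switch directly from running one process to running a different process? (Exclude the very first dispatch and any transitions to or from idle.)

3

Gantt: | P0 0-1 | P1 1-3 | P2 3-10 | P0 10-19 |
Completion: P0=19  P1=3  P2=10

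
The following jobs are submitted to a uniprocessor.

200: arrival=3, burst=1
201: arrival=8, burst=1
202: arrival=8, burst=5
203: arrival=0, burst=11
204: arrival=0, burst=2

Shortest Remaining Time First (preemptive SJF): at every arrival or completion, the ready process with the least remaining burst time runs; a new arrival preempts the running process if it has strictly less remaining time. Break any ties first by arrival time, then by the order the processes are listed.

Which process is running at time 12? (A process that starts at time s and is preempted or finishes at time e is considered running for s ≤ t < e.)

202

Gantt: | 204 0-2 | 203 2-3 | 200 3-4 | 203 4-8 | 201 8-9 | 202 9-14 | 203 14-20 |
Completion: 200=4  201=9  202=14  203=20  204=2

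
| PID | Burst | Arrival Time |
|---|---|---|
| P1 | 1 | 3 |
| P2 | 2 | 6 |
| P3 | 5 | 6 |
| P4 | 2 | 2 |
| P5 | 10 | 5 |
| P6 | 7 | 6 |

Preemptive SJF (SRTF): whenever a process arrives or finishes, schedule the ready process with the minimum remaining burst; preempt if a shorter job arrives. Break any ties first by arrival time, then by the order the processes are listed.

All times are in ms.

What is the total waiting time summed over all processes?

24

Timeline: | idle 0-2 | P4 2-4 | P1 4-5 | P5 5-6 | P2 6-8 | P3 8-13 | P6 13-20 | P5 20-29 |
Completion: P1=5  P2=8  P3=13  P4=4  P5=29  P6=20
Turnaround (C−A): P1=2  P2=2  P3=7  P4=2  P5=24  P6=14
Waiting = turnaround − burst: P1=1, P2=0, P3=2, P4=0, P5=14, P6=7
Total waiting = 1 + 0 + 2 + 0 + 14 + 7 = 24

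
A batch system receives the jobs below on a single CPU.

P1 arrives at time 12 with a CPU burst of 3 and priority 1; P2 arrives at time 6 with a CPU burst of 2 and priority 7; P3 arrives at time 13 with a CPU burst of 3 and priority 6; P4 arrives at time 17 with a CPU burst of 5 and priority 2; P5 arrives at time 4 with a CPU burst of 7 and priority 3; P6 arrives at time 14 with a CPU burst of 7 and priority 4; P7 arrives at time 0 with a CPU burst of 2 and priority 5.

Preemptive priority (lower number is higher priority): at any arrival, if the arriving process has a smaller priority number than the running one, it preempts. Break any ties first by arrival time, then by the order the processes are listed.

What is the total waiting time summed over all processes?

Timeline: | P7 0-2 | idle 2-4 | P5 4-11 | P2 11-12 | P1 12-15 | P6 15-17 | P4 17-22 | P6 22-27 | P3 27-30 | P2 30-31 |
Completion: P1=15  P2=31  P3=30  P4=22  P5=11  P6=27  P7=2
Turnaround (C−A): P1=3  P2=25  P3=17  P4=5  P5=7  P6=13  P7=2
Waiting = turnaround − burst: P1=0, P2=23, P3=14, P4=0, P5=0, P6=6, P7=0
Total waiting = 0 + 23 + 14 + 0 + 0 + 6 + 0 = 43

43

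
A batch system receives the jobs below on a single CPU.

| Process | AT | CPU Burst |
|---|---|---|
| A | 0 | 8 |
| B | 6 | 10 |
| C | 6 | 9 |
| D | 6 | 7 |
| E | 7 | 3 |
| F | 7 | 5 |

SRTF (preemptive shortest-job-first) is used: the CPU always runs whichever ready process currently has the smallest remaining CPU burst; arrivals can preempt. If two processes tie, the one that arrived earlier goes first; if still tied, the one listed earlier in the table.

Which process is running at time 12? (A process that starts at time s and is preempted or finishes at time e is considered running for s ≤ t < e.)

Timeline: | A 0-8 | E 8-11 | F 11-16 | D 16-23 | C 23-32 | B 32-42 |
Completion: A=8  B=42  C=32  D=23  E=11  F=16
Turnaround (C−A): A=8  B=36  C=26  D=17  E=4  F=9

F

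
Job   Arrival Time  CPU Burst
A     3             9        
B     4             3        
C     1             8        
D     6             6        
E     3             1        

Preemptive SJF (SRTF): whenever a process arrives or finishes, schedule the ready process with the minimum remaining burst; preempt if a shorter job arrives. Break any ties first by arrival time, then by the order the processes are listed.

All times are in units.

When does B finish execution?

Gantt: | idle 0-1 | C 1-3 | E 3-4 | B 4-7 | C 7-13 | D 13-19 | A 19-28 |
Completion: A=28  B=7  C=13  D=19  E=4

7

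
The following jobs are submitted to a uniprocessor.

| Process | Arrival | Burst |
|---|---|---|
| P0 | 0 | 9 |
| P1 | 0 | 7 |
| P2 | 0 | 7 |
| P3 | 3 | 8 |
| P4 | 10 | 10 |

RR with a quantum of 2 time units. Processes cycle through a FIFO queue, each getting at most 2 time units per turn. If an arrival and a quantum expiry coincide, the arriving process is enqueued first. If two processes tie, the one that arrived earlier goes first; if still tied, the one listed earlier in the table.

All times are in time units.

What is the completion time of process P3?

37

Timeline: | P0 0-2 | P1 2-4 | P2 4-6 | P0 6-8 | P3 8-10 | P1 10-12 | P2 12-14 | P0 14-16 | P4 16-18 | P3 18-20 | P1 20-22 | P2 22-24 | P0 24-26 | P4 26-28 | P3 28-30 | P1 30-31 | P2 31-32 | P0 32-33 | P4 33-35 | P3 35-37 | P4 37-41 |
Completion: P0=33  P1=31  P2=32  P3=37  P4=41
Turnaround (C−A): P0=33  P1=31  P2=32  P3=34  P4=31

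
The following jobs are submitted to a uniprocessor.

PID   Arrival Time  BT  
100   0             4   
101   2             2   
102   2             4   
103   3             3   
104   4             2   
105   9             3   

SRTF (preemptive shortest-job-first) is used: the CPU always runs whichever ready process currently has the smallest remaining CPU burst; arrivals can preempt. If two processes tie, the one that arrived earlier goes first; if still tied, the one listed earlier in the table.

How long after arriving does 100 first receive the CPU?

Timeline: | 100 0-4 | 101 4-6 | 104 6-8 | 103 8-11 | 105 11-14 | 102 14-18 |
Completion: 100=4  101=6  102=18  103=11  104=8  105=14
Response(100) = first start − arrival = 0 − 0 = 0

0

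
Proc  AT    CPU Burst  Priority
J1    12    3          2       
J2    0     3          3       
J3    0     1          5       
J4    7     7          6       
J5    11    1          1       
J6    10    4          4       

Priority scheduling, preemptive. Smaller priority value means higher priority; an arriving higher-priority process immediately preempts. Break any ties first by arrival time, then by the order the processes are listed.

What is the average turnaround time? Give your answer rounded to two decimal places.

Gantt: | J2 0-3 | J3 3-4 | idle 4-7 | J4 7-10 | J6 10-11 | J5 11-12 | J1 12-15 | J6 15-18 | J4 18-22 |
Completion: J1=15  J2=3  J3=4  J4=22  J5=12  J6=18
Turnaround times: J1=3, J2=3, J3=4, J4=15, J5=1, J6=8
Average turnaround = (3+3+4+15+1+8) / 6 = 34/6 = 5.67

5.67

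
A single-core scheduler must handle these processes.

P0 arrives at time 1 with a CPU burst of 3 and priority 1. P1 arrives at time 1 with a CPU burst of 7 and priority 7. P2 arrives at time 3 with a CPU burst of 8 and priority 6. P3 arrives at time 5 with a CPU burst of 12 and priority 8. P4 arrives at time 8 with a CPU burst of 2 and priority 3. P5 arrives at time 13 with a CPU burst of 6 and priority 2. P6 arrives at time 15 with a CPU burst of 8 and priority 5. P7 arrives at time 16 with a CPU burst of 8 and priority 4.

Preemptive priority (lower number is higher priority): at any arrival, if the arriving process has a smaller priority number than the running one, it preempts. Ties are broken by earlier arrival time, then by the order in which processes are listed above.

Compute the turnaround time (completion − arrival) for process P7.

11

Gantt: | idle 0-1 | P0 1-4 | P2 4-8 | P4 8-10 | P2 10-13 | P5 13-19 | P7 19-27 | P6 27-35 | P2 35-36 | P1 36-43 | P3 43-55 |
Completion: P0=4  P1=43  P2=36  P3=55  P4=10  P5=19  P6=35  P7=27
Turnaround(P7) = completion − arrival = 27 − 16 = 11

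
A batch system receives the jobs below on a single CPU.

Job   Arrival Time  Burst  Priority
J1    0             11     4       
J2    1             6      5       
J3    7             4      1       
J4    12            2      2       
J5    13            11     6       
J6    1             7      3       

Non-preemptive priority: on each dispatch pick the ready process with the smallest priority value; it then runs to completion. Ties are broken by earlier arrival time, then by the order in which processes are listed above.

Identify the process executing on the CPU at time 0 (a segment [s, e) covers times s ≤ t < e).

J1

Timeline: | J1 0-11 | J3 11-15 | J4 15-17 | J6 17-24 | J2 24-30 | J5 30-41 |
Completion: J1=11  J2=30  J3=15  J4=17  J5=41  J6=24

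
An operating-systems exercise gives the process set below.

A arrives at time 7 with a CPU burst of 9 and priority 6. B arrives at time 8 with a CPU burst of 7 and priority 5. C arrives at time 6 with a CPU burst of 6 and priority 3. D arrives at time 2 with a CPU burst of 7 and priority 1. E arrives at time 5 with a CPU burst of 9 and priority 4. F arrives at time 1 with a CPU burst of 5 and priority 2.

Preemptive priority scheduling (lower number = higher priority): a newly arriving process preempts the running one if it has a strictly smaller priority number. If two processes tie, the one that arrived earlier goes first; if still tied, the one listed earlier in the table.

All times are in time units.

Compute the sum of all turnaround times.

119

Gantt: | idle 0-1 | F 1-2 | D 2-9 | F 9-13 | C 13-19 | E 19-28 | B 28-35 | A 35-44 |
Completion: A=44  B=35  C=19  D=9  E=28  F=13
Turnaround (C−A): A=37  B=27  C=13  D=7  E=23  F=12
Turnaround = completion − arrival: A=37, B=27, C=13, D=7, E=23, F=12
Total turnaround = 37 + 27 + 13 + 7 + 23 + 12 = 119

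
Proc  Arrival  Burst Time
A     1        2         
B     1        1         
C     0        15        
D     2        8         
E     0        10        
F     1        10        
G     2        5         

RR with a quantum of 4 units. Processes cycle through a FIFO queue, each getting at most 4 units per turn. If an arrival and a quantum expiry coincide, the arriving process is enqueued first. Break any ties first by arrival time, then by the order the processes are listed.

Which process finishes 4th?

Schedule: | C 0-4 | E 4-8 | A 8-10 | B 10-11 | F 11-15 | D 15-19 | G 19-23 | C 23-27 | E 27-31 | F 31-35 | D 35-39 | G 39-40 | C 40-44 | E 44-46 | F 46-48 | C 48-51 |
Completion: A=10  B=11  C=51  D=39  E=46  F=48  G=40
Finish order: A → B → D → G → E → F → C

G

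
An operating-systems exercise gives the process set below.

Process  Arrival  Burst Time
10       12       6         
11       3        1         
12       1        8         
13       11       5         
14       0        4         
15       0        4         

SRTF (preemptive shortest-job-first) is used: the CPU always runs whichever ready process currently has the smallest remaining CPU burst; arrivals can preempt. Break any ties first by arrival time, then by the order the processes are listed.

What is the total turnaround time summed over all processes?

Gantt: | 14 0-4 | 11 4-5 | 15 5-9 | 12 9-11 | 13 11-16 | 12 16-22 | 10 22-28 |
Completion: 10=28  11=5  12=22  13=16  14=4  15=9
Turnaround (C−A): 10=16  11=2  12=21  13=5  14=4  15=9
Turnaround = completion − arrival: 10=16, 11=2, 12=21, 13=5, 14=4, 15=9
Total turnaround = 16 + 2 + 21 + 5 + 4 + 9 = 57

57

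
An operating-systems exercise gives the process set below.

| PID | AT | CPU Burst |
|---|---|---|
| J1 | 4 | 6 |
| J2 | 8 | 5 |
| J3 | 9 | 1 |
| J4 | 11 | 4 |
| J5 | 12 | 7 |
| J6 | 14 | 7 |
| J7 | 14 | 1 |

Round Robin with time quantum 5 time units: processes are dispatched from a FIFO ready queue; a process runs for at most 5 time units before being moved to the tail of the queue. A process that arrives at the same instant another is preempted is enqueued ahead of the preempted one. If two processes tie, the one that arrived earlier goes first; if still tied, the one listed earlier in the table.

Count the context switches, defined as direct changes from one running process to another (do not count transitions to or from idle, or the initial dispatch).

9

Timeline: | idle 0-4 | J1 4-9 | J2 9-14 | J3 14-15 | J1 15-16 | J4 16-20 | J5 20-25 | J6 25-30 | J7 30-31 | J5 31-33 | J6 33-35 |
Completion: J1=16  J2=14  J3=15  J4=20  J5=33  J6=35  J7=31
Turnaround (C−A): J1=12  J2=6  J3=6  J4=9  J5=21  J6=21  J7=17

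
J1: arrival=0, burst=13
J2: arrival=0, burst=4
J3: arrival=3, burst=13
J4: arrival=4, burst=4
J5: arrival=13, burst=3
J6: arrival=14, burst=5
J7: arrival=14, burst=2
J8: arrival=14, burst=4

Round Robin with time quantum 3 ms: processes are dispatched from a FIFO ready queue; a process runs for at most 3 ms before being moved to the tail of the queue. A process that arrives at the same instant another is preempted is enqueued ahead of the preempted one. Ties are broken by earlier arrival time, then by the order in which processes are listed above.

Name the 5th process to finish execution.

Timeline: | J1 0-3 | J2 3-6 | J3 6-9 | J1 9-12 | J4 12-15 | J2 15-16 | J3 16-19 | J1 19-22 | J5 22-25 | J6 25-28 | J7 28-30 | J8 30-33 | J4 33-34 | J3 34-37 | J1 37-40 | J6 40-42 | J8 42-43 | J3 43-46 | J1 46-47 | J3 47-48 |
Completion: J1=47  J2=16  J3=48  J4=34  J5=25  J6=42  J7=30  J8=43
Finish order: J2 → J5 → J7 → J4 → J6 → J8 → J1 → J3

J6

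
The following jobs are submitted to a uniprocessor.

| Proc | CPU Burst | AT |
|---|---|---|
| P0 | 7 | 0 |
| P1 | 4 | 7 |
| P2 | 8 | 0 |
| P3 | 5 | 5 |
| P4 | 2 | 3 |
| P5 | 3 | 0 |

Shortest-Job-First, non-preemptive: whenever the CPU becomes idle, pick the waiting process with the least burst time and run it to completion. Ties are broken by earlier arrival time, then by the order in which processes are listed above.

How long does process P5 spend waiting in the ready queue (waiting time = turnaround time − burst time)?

Schedule: | P5 0-3 | P4 3-5 | P3 5-10 | P1 10-14 | P0 14-21 | P2 21-29 |
Completion: P0=21  P1=14  P2=29  P3=10  P4=5  P5=3
Turnaround (C−A): P0=21  P1=7  P2=29  P3=5  P4=2  P5=3
Waiting(P5) = turnaround − burst = 3 − 3 = 0

0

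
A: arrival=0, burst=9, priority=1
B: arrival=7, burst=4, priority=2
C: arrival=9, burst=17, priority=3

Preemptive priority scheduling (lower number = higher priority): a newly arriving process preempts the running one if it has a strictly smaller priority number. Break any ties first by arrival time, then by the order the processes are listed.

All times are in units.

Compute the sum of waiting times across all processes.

Timeline: | A 0-9 | B 9-13 | C 13-30 |
Completion: A=9  B=13  C=30
Turnaround (C−A): A=9  B=6  C=21
Waiting = turnaround − burst: A=0, B=2, C=4
Total waiting = 0 + 2 + 4 = 6

6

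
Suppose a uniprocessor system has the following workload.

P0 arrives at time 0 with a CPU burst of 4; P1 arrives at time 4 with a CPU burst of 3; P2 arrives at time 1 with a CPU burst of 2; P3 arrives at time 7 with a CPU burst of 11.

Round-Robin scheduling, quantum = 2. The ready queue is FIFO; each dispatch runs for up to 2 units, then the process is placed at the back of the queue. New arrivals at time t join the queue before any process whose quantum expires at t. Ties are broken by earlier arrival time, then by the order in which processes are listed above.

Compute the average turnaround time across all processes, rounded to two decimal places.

Timeline: | P0 0-2 | P2 2-4 | P0 4-6 | P1 6-8 | P3 8-10 | P1 10-11 | P3 11-20 |
Completion: P0=6  P1=11  P2=4  P3=20
Turnaround (C−A): P0=6  P1=7  P2=3  P3=13
Turnaround times: P0=6, P1=7, P2=3, P3=13
Average turnaround = (6+7+3+13) / 4 = 29/4 = 7.25

7.25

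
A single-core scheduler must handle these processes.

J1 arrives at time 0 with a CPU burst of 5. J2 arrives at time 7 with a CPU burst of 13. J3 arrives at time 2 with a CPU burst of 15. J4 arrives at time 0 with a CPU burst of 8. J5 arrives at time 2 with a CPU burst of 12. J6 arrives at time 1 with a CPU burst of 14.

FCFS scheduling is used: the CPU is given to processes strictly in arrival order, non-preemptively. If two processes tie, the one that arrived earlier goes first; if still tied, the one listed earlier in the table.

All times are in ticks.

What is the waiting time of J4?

Timeline: | J1 0-5 | J4 5-13 | J6 13-27 | J3 27-42 | J5 42-54 | J2 54-67 |
Completion: J1=5  J2=67  J3=42  J4=13  J5=54  J6=27
Turnaround (C−A): J1=5  J2=60  J3=40  J4=13  J5=52  J6=26
Waiting(J4) = turnaround − burst = 13 − 8 = 5

5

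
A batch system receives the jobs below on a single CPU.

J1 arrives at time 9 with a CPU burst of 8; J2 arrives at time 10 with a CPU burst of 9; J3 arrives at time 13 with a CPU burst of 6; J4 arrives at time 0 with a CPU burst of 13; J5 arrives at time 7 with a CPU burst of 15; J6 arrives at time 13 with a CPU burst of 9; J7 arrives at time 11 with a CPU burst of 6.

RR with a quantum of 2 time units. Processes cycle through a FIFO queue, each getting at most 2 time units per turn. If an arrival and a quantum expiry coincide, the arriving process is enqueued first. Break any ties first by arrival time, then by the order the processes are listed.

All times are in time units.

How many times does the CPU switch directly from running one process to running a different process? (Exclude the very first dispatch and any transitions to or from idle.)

30

Schedule: | J4 0-8 | J5 8-10 | J4 10-12 | J1 12-14 | J2 14-16 | J5 16-18 | J7 18-20 | J4 20-22 | J3 22-24 | J6 24-26 | J1 26-28 | J2 28-30 | J5 30-32 | J7 32-34 | J4 34-35 | J3 35-37 | J6 37-39 | J1 39-41 | J2 41-43 | J5 43-45 | J7 45-47 | J3 47-49 | J6 49-51 | J1 51-53 | J2 53-55 | J5 55-57 | J6 57-59 | J2 59-60 | J5 60-62 | J6 62-63 | J5 63-66 |
Completion: J1=53  J2=60  J3=49  J4=35  J5=66  J6=63  J7=47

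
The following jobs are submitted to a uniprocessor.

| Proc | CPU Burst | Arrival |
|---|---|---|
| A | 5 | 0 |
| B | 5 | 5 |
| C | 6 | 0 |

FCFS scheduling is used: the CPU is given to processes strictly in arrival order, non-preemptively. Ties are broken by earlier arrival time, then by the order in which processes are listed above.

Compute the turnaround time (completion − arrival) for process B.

Timeline: | A 0-5 | C 5-11 | B 11-16 |
Completion: A=5  B=16  C=11
Turnaround (C−A): A=5  B=11  C=11
Turnaround(B) = completion − arrival = 16 − 5 = 11

11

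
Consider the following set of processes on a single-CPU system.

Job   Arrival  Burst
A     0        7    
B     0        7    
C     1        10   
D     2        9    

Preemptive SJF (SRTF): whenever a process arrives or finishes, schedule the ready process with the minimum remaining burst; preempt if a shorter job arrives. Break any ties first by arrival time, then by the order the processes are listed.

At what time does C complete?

Timeline: | A 0-7 | B 7-14 | D 14-23 | C 23-33 |
Completion: A=7  B=14  C=33  D=23

33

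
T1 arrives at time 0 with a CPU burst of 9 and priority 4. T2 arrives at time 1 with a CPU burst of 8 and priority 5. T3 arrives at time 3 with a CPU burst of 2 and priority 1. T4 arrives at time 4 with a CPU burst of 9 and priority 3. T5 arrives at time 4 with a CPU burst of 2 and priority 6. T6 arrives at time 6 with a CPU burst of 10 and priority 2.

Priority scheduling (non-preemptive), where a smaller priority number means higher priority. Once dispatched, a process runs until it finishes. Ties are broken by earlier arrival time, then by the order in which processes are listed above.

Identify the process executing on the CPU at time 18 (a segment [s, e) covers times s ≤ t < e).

Timeline: | T1 0-9 | T3 9-11 | T6 11-21 | T4 21-30 | T2 30-38 | T5 38-40 |
Completion: T1=9  T2=38  T3=11  T4=30  T5=40  T6=21
Turnaround (C−A): T1=9  T2=37  T3=8  T4=26  T5=36  T6=15

T6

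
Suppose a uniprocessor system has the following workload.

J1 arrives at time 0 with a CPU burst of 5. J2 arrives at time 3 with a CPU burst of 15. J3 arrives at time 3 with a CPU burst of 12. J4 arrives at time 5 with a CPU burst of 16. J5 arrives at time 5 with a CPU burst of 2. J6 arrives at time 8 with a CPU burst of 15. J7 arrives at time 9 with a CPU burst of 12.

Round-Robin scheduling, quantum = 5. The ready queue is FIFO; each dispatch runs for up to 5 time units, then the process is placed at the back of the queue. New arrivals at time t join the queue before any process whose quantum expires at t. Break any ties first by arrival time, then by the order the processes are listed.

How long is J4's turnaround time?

Schedule: | J1 0-5 | J2 5-10 | J3 10-15 | J4 15-20 | J5 20-22 | J6 22-27 | J7 27-32 | J2 32-37 | J3 37-42 | J4 42-47 | J6 47-52 | J7 52-57 | J2 57-62 | J3 62-64 | J4 64-69 | J6 69-74 | J7 74-76 | J4 76-77 |
Completion: J1=5  J2=62  J3=64  J4=77  J5=22  J6=74  J7=76
Turnaround (C−A): J1=5  J2=59  J3=61  J4=72  J5=17  J6=66  J7=67
Turnaround(J4) = completion − arrival = 77 − 5 = 72

72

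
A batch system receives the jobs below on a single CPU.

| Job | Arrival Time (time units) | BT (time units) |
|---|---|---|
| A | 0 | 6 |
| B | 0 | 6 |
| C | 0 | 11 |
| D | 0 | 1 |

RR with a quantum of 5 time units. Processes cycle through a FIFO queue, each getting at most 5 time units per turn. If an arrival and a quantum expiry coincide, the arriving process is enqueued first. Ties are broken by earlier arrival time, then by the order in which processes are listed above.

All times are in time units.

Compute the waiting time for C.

Timeline: | A 0-5 | B 5-10 | C 10-15 | D 15-16 | A 16-17 | B 17-18 | C 18-24 |
Completion: A=17  B=18  C=24  D=16
Turnaround (C−A): A=17  B=18  C=24  D=16
Waiting(C) = turnaround − burst = 24 − 11 = 13

13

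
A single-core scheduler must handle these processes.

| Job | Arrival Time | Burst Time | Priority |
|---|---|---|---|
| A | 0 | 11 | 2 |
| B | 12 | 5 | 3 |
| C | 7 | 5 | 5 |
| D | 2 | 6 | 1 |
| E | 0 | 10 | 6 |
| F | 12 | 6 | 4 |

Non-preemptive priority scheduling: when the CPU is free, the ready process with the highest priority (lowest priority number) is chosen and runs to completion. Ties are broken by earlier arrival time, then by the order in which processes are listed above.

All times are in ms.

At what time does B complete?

22

Schedule: | A 0-11 | D 11-17 | B 17-22 | F 22-28 | C 28-33 | E 33-43 |
Completion: A=11  B=22  C=33  D=17  E=43  F=28
Turnaround (C−A): A=11  B=10  C=26  D=15  E=43  F=16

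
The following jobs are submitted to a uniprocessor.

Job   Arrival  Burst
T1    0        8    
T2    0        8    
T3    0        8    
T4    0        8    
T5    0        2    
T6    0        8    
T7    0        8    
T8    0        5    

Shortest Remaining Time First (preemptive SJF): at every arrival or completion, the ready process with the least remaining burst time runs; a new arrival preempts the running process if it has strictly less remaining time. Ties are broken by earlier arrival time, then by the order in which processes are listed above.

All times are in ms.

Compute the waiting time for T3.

23

Timeline: | T5 0-2 | T8 2-7 | T1 7-15 | T2 15-23 | T3 23-31 | T4 31-39 | T6 39-47 | T7 47-55 |
Completion: T1=15  T2=23  T3=31  T4=39  T5=2  T6=47  T7=55  T8=7
Waiting(T3) = turnaround − burst = 31 − 8 = 23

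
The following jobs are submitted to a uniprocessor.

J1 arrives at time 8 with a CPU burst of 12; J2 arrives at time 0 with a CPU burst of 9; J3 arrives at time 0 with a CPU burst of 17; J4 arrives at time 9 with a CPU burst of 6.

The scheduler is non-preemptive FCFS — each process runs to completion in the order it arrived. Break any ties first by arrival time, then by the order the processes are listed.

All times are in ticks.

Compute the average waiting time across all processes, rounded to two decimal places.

Schedule: | J2 0-9 | J3 9-26 | J1 26-38 | J4 38-44 |
Completion: J1=38  J2=9  J3=26  J4=44
Turnaround (C−A): J1=30  J2=9  J3=26  J4=35
Waiting times: J1=18, J2=0, J3=9, J4=29
Average waiting = (18+0+9+29) / 4 = 56/4 = 14.00

14.00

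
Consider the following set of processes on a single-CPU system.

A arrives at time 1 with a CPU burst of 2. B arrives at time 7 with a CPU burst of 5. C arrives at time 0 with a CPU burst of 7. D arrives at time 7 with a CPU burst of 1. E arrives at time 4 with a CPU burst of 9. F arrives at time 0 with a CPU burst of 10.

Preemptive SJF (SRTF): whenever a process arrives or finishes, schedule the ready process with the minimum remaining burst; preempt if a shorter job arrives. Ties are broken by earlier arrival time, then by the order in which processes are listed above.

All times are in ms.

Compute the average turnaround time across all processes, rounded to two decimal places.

Schedule: | C 0-1 | A 1-3 | C 3-7 | D 7-8 | C 8-10 | B 10-15 | E 15-24 | F 24-34 |
Completion: A=3  B=15  C=10  D=8  E=24  F=34
Turnaround (C−A): A=2  B=8  C=10  D=1  E=20  F=34
Turnaround times: A=2, B=8, C=10, D=1, E=20, F=34
Average turnaround = (2+8+10+1+20+34) / 6 = 75/6 = 12.50

12.50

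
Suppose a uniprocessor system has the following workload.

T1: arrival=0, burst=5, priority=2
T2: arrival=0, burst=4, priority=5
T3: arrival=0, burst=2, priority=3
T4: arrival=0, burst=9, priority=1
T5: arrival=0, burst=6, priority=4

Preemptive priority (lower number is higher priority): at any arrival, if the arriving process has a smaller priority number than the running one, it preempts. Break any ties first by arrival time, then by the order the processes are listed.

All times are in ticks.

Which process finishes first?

Schedule: | T4 0-9 | T1 9-14 | T3 14-16 | T5 16-22 | T2 22-26 |
Completion: T1=14  T2=26  T3=16  T4=9  T5=22
Finish order: T4 → T1 → T3 → T5 → T2

T4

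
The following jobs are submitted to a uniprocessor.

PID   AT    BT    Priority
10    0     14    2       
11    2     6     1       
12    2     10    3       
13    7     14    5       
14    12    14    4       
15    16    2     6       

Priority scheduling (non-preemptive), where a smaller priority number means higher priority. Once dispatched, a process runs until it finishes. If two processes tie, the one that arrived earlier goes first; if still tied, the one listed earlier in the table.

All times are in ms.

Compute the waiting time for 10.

0

Timeline: | 10 0-14 | 11 14-20 | 12 20-30 | 14 30-44 | 13 44-58 | 15 58-60 |
Completion: 10=14  11=20  12=30  13=58  14=44  15=60
Waiting(10) = turnaround − burst = 14 − 14 = 0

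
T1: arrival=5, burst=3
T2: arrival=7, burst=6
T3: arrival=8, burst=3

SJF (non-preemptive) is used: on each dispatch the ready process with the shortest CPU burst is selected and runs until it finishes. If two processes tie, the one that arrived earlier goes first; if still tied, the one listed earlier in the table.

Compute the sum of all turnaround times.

16

Gantt: | idle 0-5 | T1 5-8 | T3 8-11 | T2 11-17 |
Completion: T1=8  T2=17  T3=11
Turnaround = completion − arrival: T1=3, T2=10, T3=3
Total turnaround = 3 + 10 + 3 = 16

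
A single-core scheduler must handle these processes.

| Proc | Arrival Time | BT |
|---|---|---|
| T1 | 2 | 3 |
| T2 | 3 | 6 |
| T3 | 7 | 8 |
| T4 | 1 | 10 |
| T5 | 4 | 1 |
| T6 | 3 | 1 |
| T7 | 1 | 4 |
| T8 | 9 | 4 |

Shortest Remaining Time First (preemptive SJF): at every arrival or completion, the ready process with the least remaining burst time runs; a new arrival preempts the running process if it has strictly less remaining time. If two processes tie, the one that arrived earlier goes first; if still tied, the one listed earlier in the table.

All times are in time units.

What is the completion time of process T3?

Gantt: | idle 0-1 | T7 1-3 | T6 3-4 | T5 4-5 | T7 5-7 | T1 7-10 | T8 10-14 | T2 14-20 | T3 20-28 | T4 28-38 |
Completion: T1=10  T2=20  T3=28  T4=38  T5=5  T6=4  T7=7  T8=14

28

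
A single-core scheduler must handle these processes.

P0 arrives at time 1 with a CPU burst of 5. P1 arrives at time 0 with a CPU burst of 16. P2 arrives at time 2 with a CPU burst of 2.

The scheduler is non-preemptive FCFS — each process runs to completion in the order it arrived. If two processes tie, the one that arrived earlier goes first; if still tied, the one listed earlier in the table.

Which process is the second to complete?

Timeline: | P1 0-16 | P0 16-21 | P2 21-23 |
Completion: P0=21  P1=16  P2=23
Turnaround (C−A): P0=20  P1=16  P2=21
Finish order: P1 → P0 → P2

P0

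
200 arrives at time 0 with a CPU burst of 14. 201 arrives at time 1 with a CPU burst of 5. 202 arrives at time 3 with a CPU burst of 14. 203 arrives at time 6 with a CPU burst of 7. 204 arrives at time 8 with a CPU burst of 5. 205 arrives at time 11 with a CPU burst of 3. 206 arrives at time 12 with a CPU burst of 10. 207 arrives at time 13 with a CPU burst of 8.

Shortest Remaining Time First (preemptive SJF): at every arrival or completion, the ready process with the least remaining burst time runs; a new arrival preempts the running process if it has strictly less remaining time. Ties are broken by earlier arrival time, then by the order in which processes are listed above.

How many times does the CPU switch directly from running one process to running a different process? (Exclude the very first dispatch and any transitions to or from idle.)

Timeline: | 200 0-1 | 201 1-6 | 203 6-13 | 205 13-16 | 204 16-21 | 207 21-29 | 206 29-39 | 200 39-52 | 202 52-66 |
Completion: 200=52  201=6  202=66  203=13  204=21  205=16  206=39  207=29

8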